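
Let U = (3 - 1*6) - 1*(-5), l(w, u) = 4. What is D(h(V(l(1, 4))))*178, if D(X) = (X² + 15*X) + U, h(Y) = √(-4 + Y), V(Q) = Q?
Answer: 356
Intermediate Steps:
U = 2 (U = (3 - 6) + 5 = -3 + 5 = 2)
D(X) = 2 + X² + 15*X (D(X) = (X² + 15*X) + 2 = 2 + X² + 15*X)
D(h(V(l(1, 4))))*178 = (2 + (√(-4 + 4))² + 15*√(-4 + 4))*178 = (2 + (√0)² + 15*√0)*178 = (2 + 0² + 15*0)*178 = (2 + 0 + 0)*178 = 2*178 = 356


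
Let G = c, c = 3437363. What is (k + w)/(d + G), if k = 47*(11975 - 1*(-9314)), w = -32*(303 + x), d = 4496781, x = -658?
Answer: 1011943/7934144 ≈ 0.12754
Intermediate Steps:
G = 3437363
w = 11360 (w = -32*(303 - 658) = -32*(-355) = 11360)
k = 1000583 (k = 47*(11975 + 9314) = 47*21289 = 1000583)
(k + w)/(d + G) = (1000583 + 11360)/(4496781 + 3437363) = 1011943/7934144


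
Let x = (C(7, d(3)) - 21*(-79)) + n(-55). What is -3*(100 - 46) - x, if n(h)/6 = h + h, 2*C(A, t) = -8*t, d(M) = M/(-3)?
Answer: -1165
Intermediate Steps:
d(M) = -M/3 (d(M) = M*(-⅓) = -M/3)
C(A, t) = -4*t (C(A, t) = (-8*t)/2 = -4*t)
n(h) = 12*h (n(h) = 6*(h + h) = 6*(2*h) = 12*h)
x = 1003 (x = (-(-4)*3/3 - 21*(-79)) + 12*(-55) = (-4*(-1) + 1659) - 660 = (4 + 1659) - 660 = 1663 - 660 = 1003)
-3*(100 - 46) - x = -3*(100 - 46) - 1*1003 = -3*54 - 1003 = -162 - 1003 = -1165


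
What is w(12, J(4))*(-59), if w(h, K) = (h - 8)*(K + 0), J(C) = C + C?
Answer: -1888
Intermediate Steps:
J(C) = 2*C
w(h, K) = K*(-8 + h) (w(h, K) = (-8 + h)*K = K*(-8 + h))
w(12, J(4))*(-59) = ((2*4)*(-8 + 12))*(-59) = (8*4)*(-59) = 32*(-59) = -1888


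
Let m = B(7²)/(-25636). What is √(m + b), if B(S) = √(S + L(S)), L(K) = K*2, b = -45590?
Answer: √(-7490488243160 - 44863*√3)/12818 ≈ 213.52*I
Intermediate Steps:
L(K) = 2*K
B(S) = √3*√S (B(S) = √(S + 2*S) = √(3*S) = √3*√S)
m = -7*√3/25636 (m = (√3*√(7²))/(-25636) = (√3*√49)*(-1/25636) = (√3*7)*(-1/25636) = (7*√3)*(-1/25636) = -7*√3/25636 ≈ -0.00047294)
√(m + b) = √(-7*√3/25636 - 45590) = √(-45590 - 7*√3/25636)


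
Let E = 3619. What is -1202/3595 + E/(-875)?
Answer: -401773/89875 ≈ -4.4704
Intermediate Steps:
-1202/3595 + E/(-875) = -1202/3595 + 3619/(-875) = -1202*1/3595 + 3619*(-1/875) = -1202/3595 - 517/125 = -401773/89875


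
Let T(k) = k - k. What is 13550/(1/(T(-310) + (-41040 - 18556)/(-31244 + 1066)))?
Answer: 403762900/15089 ≈ 26759.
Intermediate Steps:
T(k) = 0
13550/(1/(T(-310) + (-41040 - 18556)/(-31244 + 1066))) = 13550/(1/(0 + (-41040 - 18556)/(-31244 + 1066))) = 13550/(1/(0 - 59596/(-30178))) = 13550/(1/(0 - 59596*(-1/30178))) = 13550/(1/(0 + 29798/15089)) = 13550/(1/(29798/15089)) = 13550/(15089/29798) = 13550*(29798/15089) = 403762900/15089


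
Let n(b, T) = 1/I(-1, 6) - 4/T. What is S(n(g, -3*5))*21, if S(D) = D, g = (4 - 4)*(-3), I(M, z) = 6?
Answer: 91/10 ≈ 9.1000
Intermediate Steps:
g = 0 (g = 0*(-3) = 0)
n(b, T) = ⅙ - 4/T (n(b, T) = 1/6 - 4/T = 1*(⅙) - 4/T = ⅙ - 4/T)
S(n(g, -3*5))*21 = ((-24 - 3*5)/(6*((-3*5))))*21 = ((⅙)*(-24 - 15)/(-15))*21 = ((⅙)*(-1/15)*(-39))*21 = (13/30)*21 = 91/10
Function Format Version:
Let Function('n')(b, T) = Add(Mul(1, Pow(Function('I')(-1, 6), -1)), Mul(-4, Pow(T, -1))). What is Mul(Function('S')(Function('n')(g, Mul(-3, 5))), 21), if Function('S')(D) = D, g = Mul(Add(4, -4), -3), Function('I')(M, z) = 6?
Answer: Rational(91, 10) ≈ 9.1000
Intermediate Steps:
g = 0 (g = Mul(0, -3) = 0)
Function('n')(b, T) = Add(Rational(1, 6), Mul(-4, Pow(T, -1))) (Function('n')(b, T) = Add(Mul(1, Pow(6, -1)), Mul(-4, Pow(T, -1))) = Add(Mul(1, Rational(1, 6)), Mul(-4, Pow(T, -1))) = Add(Rational(1, 6), Mul(-4, Pow(T, -1))))
Mul(Function('S')(Function('n')(g, Mul(-3, 5))), 21) = Mul(Mul(Rational(1, 6), Pow(Mul(-3, 5), -1), Add(-24, Mul(-3, 5))), 21) = Mul(Mul(Rational(1, 6), Pow(-15, -1), Add(-24, -15)), 21) = Mul(Mul(Rational(1, 6), Rational(-1, 15), -39), 21) = Mul(Rational(13, 30), 21) = Rational(91, 10)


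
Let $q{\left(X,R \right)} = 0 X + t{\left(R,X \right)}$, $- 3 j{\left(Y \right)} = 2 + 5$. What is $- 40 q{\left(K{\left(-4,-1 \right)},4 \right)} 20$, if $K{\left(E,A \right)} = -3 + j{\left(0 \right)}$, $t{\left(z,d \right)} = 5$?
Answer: $-4000$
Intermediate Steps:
$j{\left(Y \right)} = - \frac{7}{3}$ ($j{\left(Y \right)} = - \frac{2 + 5}{3} = \left(- \frac{1}{3}\right) 7 = - \frac{7}{3}$)
$K{\left(E,A \right)} = - \frac{16}{3}$ ($K{\left(E,A \right)} = -3 - \frac{7}{3} = - \frac{16}{3}$)
$q{\left(X,R \right)} = 5$ ($q{\left(X,R \right)} = 0 X + 5 = 0 + 5 = 5$)
$- 40 q{\left(K{\left(-4,-1 \right)},4 \right)} 20 = \left(-40\right) 5 \cdot 20 = \left(-200\right) 20 = -4000$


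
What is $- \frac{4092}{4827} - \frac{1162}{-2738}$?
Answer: $- \frac{932487}{2202721} \approx -0.42333$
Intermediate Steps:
$- \frac{4092}{4827} - \frac{1162}{-2738} = \left(-4092\right) \frac{1}{4827} - - \frac{581}{1369} = - \frac{1364}{1609} + \frac{581}{1369} = - \frac{932487}{2202721}$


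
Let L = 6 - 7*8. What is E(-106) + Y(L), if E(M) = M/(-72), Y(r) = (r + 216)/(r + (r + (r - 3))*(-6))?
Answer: 2255/1278 ≈ 1.7645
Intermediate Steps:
L = -50 (L = 6 - 56 = -50)
Y(r) = (216 + r)/(18 - 11*r) (Y(r) = (216 + r)/(r + (r + (-3 + r))*(-6)) = (216 + r)/(r + (-3 + 2*r)*(-6)) = (216 + r)/(r + (18 - 12*r)) = (216 + r)/(18 - 11*r))
E(M) = -M/72 (E(M) = M*(-1/72) = -M/72)
E(-106) + Y(L) = -1/72*(-106) + (-216 - 1*(-50))/(-18 + 11*(-50)) = 53/36 + (-216 + 50)/(-18 - 550) = 53/36 - 166/(-568) = 53/36 - 1/568*(-166) = 53/36 + 83/284 = 2255/1278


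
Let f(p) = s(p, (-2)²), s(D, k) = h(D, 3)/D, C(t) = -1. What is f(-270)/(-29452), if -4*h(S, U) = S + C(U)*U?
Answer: 91/10602720 ≈ 8.5827e-6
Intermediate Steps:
h(S, U) = -S/4 + U/4 (h(S, U) = -(S - U)/4 = -S/4 + U/4)
s(D, k) = (¾ - D/4)/D (s(D, k) = (-D/4 + (¼)*3)/D = (-D/4 + ¾)/D = (¾ - D/4)/D)
f(p) = (3 - p)/(4*p)
f(-270)/(-29452) = ((¼)*(3 - 1*(-270))/(-270))/(-29452) = ((¼)*(-1/270)*(3 + 270))*(-1/29452) = ((¼)*(-1/270)*273)*(-1/29452) = -91/360*(-1/29452) = 91/10602720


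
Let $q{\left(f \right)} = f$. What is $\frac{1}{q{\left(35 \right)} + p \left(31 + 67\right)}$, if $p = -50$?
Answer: $- \frac{1}{4865} \approx -0.00020555$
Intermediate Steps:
$\frac{1}{q{\left(35 \right)} + p \left(31 + 67\right)} = \frac{1}{35 - 50 \left(31 + 67\right)} = \frac{1}{35 - 4900} = \frac{1}{-4865} = - \frac{1}{4865}$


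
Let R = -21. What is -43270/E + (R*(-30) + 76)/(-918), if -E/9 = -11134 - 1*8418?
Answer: -4554313/4487184 ≈ -1.0150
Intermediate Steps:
E = 175968 (E = -9*(-11134 - 1*8418) = -9*(-11134 - 8418) = -9*(-19552) = 175968)
-43270/E + (R*(-30) + 76)/(-918) = -43270/175968 + (-21*(-30) + 76)/(-918) = -43270*1/175968 + (630 + 76)*(-1/918) = -21635/87984 + 706*(-1/918) = -21635/87984 - 353/459 = -4554313/4487184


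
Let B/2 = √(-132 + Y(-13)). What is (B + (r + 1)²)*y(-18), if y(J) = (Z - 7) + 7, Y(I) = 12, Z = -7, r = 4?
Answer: -175 - 28*I*√30 ≈ -175.0 - 153.36*I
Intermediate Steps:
B = 4*I*√30 (B = 2*√(-132 + 12) = 2*√(-120) = 2*(2*I*√30) = 4*I*√30 ≈ 21.909*I)
y(J) = -7 (y(J) = (-7 - 7) + 7 = -14 + 7 = -7)
(B + (r + 1)²)*y(-18) = (4*I*√30 + (4 + 1)²)*(-7) = (4*I*√30 + 5²)*(-7) = (4*I*√30 + 25)*(-7) = (25 + 4*I*√30)*(-7) = -175 - 28*I*√30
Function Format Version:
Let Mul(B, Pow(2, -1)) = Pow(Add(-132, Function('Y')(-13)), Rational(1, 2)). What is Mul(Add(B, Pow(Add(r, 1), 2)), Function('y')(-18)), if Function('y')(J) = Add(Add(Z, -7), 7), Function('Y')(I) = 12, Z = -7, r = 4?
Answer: Add(-175, Mul(-28, I, Pow(30, Rational(1, 2)))) ≈ Add(-175.00, Mul(-153.36, I))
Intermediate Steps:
B = Mul(4, I, Pow(30, Rational(1, 2))) (B = Mul(2, Pow(Add(-132, 12), Rational(1, 2))) = Mul(2, Pow(-120, Rational(1, 2))) = Mul(2, Mul(2, I, Pow(30, Rational(1, 2)))) = Mul(4, I, Pow(30, Rational(1, 2))) ≈ Mul(21.909, I))
Function('y')(J) = -7 (Function('y')(J) = Add(Add(-7, -7), 7) = Add(-14, 7) = -7)
Mul(Add(B, Pow(Add(r, 1), 2)), Function('y')(-18)) = Mul(Add(Mul(4, I, Pow(30, Rational(1, 2))), Pow(Add(4, 1), 2)), -7) = Mul(Add(Mul(4, I, Pow(30, Rational(1, 2))), Pow(5, 2)), -7) = Mul(Add(Mul(4, I, Pow(30, Rational(1, 2))), 25), -7) = Mul(Add(25, Mul(4, I, Pow(30, Rational(1, 2)))), -7) = Add(-175, Mul(-28, I, Pow(30, Rational(1, 2))))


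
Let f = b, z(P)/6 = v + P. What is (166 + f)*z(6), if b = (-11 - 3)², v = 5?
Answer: 23892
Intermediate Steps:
z(P) = 30 + 6*P (z(P) = 6*(5 + P) = 30 + 6*P)
b = 196 (b = (-14)² = 196)
f = 196
(166 + f)*z(6) = (166 + 196)*(30 + 6*6) = 362*(30 + 36) = 362*66 = 23892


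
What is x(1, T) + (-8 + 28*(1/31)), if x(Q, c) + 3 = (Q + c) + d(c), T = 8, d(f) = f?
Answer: 214/31 ≈ 6.9032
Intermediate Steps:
x(Q, c) = -3 + Q + 2*c (x(Q, c) = -3 + ((Q + c) + c) = -3 + (Q + 2*c) = -3 + Q + 2*c)
x(1, T) + (-8 + 28*(1/31)) = (-3 + 1 + 2*8) + (-8 + 28*(1/31)) = (-3 + 1 + 16) + (-8 + 28*(1*(1/31))) = 14 + (-8 + 28*(1/31)) = 14 + (-8 + 28/31) = 14 - 220/31 = 214/31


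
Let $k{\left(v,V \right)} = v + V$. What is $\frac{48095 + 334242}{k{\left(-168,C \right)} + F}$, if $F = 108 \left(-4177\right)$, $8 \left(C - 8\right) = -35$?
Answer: $- \frac{3058696}{3610243} \approx -0.84723$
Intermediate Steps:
$C = \frac{29}{8}$ ($C = 8 + \frac{1}{8} \left(-35\right) = 8 - \frac{35}{8} = \frac{29}{8} \approx 3.625$)
$F = -451116$
$k{\left(v,V \right)} = V + v$
$\frac{48095 + 334242}{k{\left(-168,C \right)} + F} = \frac{48095 + 334242}{\left(\frac{29}{8} - 168\right) - 451116} = \frac{382337}{- \frac{1315}{8} - 451116} = \frac{382337}{- \frac{3610243}{8}} = 382337 \left(- \frac{8}{3610243}\right) = - \frac{3058696}{3610243}$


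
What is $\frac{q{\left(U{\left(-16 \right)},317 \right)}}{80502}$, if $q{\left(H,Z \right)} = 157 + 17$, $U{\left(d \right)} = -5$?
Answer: $\frac{29}{13417} \approx 0.0021614$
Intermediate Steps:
$q{\left(H,Z \right)} = 174$
$\frac{q{\left(U{\left(-16 \right)},317 \right)}}{80502} = \frac{174}{80502} = 174 \cdot \frac{1}{80502} = \frac{29}{13417}$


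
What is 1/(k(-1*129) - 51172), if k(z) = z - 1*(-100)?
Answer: -1/51201 ≈ -1.9531e-5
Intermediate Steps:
k(z) = 100 + z (k(z) = z + 100 = 100 + z)
1/(k(-1*129) - 51172) = 1/((100 - 1*129) - 51172) = 1/((100 - 129) - 51172) = 1/(-29 - 51172) = 1/(-51201) = -1/51201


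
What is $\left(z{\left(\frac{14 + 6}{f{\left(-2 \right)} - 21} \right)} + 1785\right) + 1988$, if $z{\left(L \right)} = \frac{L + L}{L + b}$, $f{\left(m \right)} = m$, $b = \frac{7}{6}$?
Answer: $\frac{154453}{41} \approx 3767.1$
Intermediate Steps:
$b = \frac{7}{6}$ ($b = 7 \cdot \frac{1}{6} = \frac{7}{6} \approx 1.1667$)
$z{\left(L \right)} = \frac{2 L}{\frac{7}{6} + L}$ ($z{\left(L \right)} = \frac{L + L}{L + \frac{7}{6}} = \frac{2 L}{\frac{7}{6} + L}$)
$\left(z{\left(\frac{14 + 6}{f{\left(-2 \right)} - 21} \right)} + 1785\right) + 1988 = \left(\frac{12 \frac{14 + 6}{-2 - 21}}{7 + 6 \frac{14 + 6}{-2 - 21}} + 1785\right) + 1988 = \left(\frac{12 \frac{20}{-23}}{7 + 6 \frac{20}{-23}} + 1785\right) + 1988 = \left(\frac{12 \cdot 20 \left(- \frac{1}{23}\right)}{7 + 6 \cdot 20 \left(- \frac{1}{23}\right)} + 1785\right) + 1988 = \left(12 \left(- \frac{20}{23}\right) \frac{1}{7 + 6 \left(- \frac{20}{23}\right)} + 1785\right) + 1988 = \left(12 \left(- \frac{20}{23}\right) \frac{1}{7 - \frac{120}{23}} + 1785\right) + 1988 = \left(12 \left(- \frac{20}{23}\right) \frac{1}{\frac{41}{23}} + 1785\right) + 1988 = \left(12 \left(- \frac{20}{23}\right) \frac{23}{41} + 1785\right) + 1988 = \left(- \frac{240}{41} + 1785\right) + 1988 = \frac{72945}{41} + 1988 = \frac{154453}{41}$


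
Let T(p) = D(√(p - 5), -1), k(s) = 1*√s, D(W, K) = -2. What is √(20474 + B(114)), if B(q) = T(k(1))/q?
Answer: √66519969/57 ≈ 143.09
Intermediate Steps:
k(s) = √s
T(p) = -2
B(q) = -2/q
√(20474 + B(114)) = √(20474 - 2/114) = √(20474 - 2*1/114) = √(20474 - 1/57) = √(1167017/57) = √66519969/57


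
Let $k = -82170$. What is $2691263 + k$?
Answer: $2609093$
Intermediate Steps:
$2691263 + k = 2691263 - 82170 = 2609093$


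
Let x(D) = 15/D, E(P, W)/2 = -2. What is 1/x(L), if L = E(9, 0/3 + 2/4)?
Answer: -4/15 ≈ -0.26667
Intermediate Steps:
E(P, W) = -4 (E(P, W) = 2*(-2) = -4)
L = -4
1/x(L) = 1/(15/(-4)) = 1/(15*(-1/4)) = 1/(-15/4) = -4/15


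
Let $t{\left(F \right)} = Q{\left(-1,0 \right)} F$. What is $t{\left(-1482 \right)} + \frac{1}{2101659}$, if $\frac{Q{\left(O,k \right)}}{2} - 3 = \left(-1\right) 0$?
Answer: $- \frac{18687951827}{2101659} \approx -8892.0$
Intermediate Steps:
$Q{\left(O,k \right)} = 6$ ($Q{\left(O,k \right)} = 6 + 2 \left(\left(-1\right) 0\right) = 6 + 2 \cdot 0 = 6 + 0 = 6$)
$t{\left(F \right)} = 6 F$
$t{\left(-1482 \right)} + \frac{1}{2101659} = 6 \left(-1482\right) + \frac{1}{2101659} = -8892 + \frac{1}{2101659} = - \frac{18687951827}{2101659}$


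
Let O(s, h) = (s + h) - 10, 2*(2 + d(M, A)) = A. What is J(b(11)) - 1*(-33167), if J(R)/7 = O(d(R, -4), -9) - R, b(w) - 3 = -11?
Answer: 33062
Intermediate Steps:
d(M, A) = -2 + A/2
b(w) = -8 (b(w) = 3 - 11 = -8)
O(s, h) = -10 + h + s (O(s, h) = (h + s) - 10 = -10 + h + s)
J(R) = -161 - 7*R (J(R) = 7*((-10 - 9 + (-2 + (½)*(-4))) - R) = 7*((-10 - 9 + (-2 - 2)) - R) = 7*((-10 - 9 - 4) - R) = 7*(-23 - R) = -161 - 7*R)
J(b(11)) - 1*(-33167) = (-161 - 7*(-8)) - 1*(-33167) = (-161 + 56) + 33167 = -105 + 33167 = 33062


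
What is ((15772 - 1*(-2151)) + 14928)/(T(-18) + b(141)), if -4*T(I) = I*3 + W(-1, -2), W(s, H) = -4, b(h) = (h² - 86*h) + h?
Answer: 5054/1217 ≈ 4.1528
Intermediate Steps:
b(h) = h² - 85*h
T(I) = 1 - 3*I/4 (T(I) = -(I*3 - 4)/4 = -(3*I - 4)/4 = -(-4 + 3*I)/4 = 1 - 3*I/4)
((15772 - 1*(-2151)) + 14928)/(T(-18) + b(141)) = ((15772 - 1*(-2151)) + 14928)/((1 - ¾*(-18)) + 141*(-85 + 141)) = ((15772 + 2151) + 14928)/((1 + 27/2) + 141*56) = (17923 + 14928)/(29/2 + 7896) = 32851/(15821/2) = 32851*(2/15821) = 5054/1217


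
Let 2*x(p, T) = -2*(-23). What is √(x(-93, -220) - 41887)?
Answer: 2*I*√10466 ≈ 204.61*I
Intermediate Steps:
x(p, T) = 23 (x(p, T) = (-2*(-23))/2 = (½)*46 = 23)
√(x(-93, -220) - 41887) = √(23 - 41887) = √(-41864) = 2*I*√10466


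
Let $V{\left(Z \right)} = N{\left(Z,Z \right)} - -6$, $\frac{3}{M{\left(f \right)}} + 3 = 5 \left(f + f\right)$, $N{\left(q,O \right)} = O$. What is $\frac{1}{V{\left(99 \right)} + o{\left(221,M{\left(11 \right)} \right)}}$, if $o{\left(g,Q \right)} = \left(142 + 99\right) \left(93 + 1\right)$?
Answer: $\frac{1}{22759} \approx 4.3939 \cdot 10^{-5}$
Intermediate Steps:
$M{\left(f \right)} = \frac{3}{-3 + 10 f}$ ($M{\left(f \right)} = \frac{3}{-3 + 5 \left(f + f\right)} = \frac{3}{-3 + 5 \cdot 2 f} = \frac{3}{-3 + 10 f}$)
$o{\left(g,Q \right)} = 22654$ ($o{\left(g,Q \right)} = 241 \cdot 94 = 22654$)
$V{\left(Z \right)} = 6 + Z$ ($V{\left(Z \right)} = Z - -6 = Z + 6 = 6 + Z$)
$\frac{1}{V{\left(99 \right)} + o{\left(221,M{\left(11 \right)} \right)}} = \frac{1}{\left(6 + 99\right) + 22654} = \frac{1}{105 + 22654} = \frac{1}{22759}$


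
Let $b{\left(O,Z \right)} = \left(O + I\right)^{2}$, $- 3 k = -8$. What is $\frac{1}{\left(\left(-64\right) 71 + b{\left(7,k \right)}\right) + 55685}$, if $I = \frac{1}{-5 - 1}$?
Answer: $\frac{36}{1842757} \approx 1.9536 \cdot 10^{-5}$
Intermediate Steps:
$k = \frac{8}{3}$ ($k = \left(- \frac{1}{3}\right) \left(-8\right) = \frac{8}{3} \approx 2.6667$)
$I = - \frac{1}{6}$ ($I = \frac{1}{-6} = - \frac{1}{6} \approx -0.16667$)
$b{\left(O,Z \right)} = \left(- \frac{1}{6} + O\right)^{2}$ ($b{\left(O,Z \right)} = \left(O - \frac{1}{6}\right)^{2} = \left(- \frac{1}{6} + O\right)^{2}$)
$\frac{1}{\left(\left(-64\right) 71 + b{\left(7,k \right)}\right) + 55685} = \frac{1}{\left(\left(-64\right) 71 + \frac{\left(-1 + 6 \cdot 7\right)^{2}}{36}\right) + 55685} = \frac{1}{\left(-4544 + \frac{\left(-1 + 42\right)^{2}}{36}\right) + 55685} = \frac{1}{\left(-4544 + \frac{41^{2}}{36}\right) + 55685} = \frac{1}{\left(-4544 + \frac{1}{36} \cdot 1681\right) + 55685} = \frac{1}{\left(-4544 + \frac{1681}{36}\right) + 55685} = \frac{1}{- \frac{161903}{36} + 55685} = \frac{1}{\frac{1842757}{36}} = \frac{36}{1842757}$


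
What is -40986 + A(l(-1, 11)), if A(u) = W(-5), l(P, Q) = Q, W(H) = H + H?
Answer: -40996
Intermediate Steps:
W(H) = 2*H
A(u) = -10 (A(u) = 2*(-5) = -10)
-40986 + A(l(-1, 11)) = -40986 - 10 = -40996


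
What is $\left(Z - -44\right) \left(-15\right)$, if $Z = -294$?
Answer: $3750$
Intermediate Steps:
$\left(Z - -44\right) \left(-15\right) = \left(-294 - -44\right) \left(-15\right) = \left(-294 + 44\right) \left(-15\right) = \left(-250\right) \left(-15\right) = 3750$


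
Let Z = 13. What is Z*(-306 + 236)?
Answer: -910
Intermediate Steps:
Z*(-306 + 236) = 13*(-306 + 236) = 13*(-70) = -910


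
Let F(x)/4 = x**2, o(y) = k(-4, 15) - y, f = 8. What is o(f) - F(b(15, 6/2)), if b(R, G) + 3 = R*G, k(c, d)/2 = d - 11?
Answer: -7056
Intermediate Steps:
k(c, d) = -22 + 2*d (k(c, d) = 2*(d - 11) = 2*(-11 + d) = -22 + 2*d)
o(y) = 8 - y (o(y) = (-22 + 2*15) - y = (-22 + 30) - y = 8 - y)
b(R, G) = -3 + G*R (b(R, G) = -3 + R*G = -3 + G*R)
F(x) = 4*x**2
o(f) - F(b(15, 6/2)) = (8 - 1*8) - 4*(-3 + (6/2)*15)**2 = (8 - 8) - 4*(-3 + (6*(1/2))*15)**2 = 0 - 4*(-3 + 3*15)**2 = 0 - 4*(-3 + 45)**2 = 0 - 4*42**2 = 0 - 4*1764 = 0 - 1*7056 = 0 - 7056 = -7056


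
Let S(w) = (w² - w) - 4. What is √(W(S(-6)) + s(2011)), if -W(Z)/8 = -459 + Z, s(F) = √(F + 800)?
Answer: √(3368 + √2811) ≈ 58.490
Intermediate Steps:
S(w) = -4 + w² - w
s(F) = √(800 + F)
W(Z) = 3672 - 8*Z (W(Z) = -8*(-459 + Z) = 3672 - 8*Z)
√(W(S(-6)) + s(2011)) = √((3672 - 8*(-4 + (-6)² - 1*(-6))) + √(800 + 2011)) = √((3672 - 8*(-4 + 36 + 6)) + √2811) = √((3672 - 8*38) + √2811) = √((3672 - 304) + √2811) = √(3368 + √2811)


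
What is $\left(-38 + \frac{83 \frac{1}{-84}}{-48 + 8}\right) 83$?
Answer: $- \frac{10590551}{3360} \approx -3151.9$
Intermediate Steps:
$\left(-38 + \frac{83 \frac{1}{-84}}{-48 + 8}\right) 83 = \left(-38 + \frac{83 \left(- \frac{1}{84}\right)}{-40}\right) 83 = \left(-38 - - \frac{83}{3360}\right) 83 = \left(-38 + \frac{83}{3360}\right) 83 = \left(- \frac{127597}{3360}\right) 83 = - \frac{10590551}{3360}$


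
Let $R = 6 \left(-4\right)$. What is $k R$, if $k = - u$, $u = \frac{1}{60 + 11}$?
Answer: $\frac{24}{71} \approx 0.33803$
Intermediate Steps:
$u = \frac{1}{71} \approx 0.014085$
$k = - \frac{1}{71}$ ($k = \left(-1\right) \frac{1}{71} = - \frac{1}{71} \approx -0.014085$)
$R = -24$
$k R = \left(- \frac{1}{71}\right) \left(-24\right) = \frac{24}{71}$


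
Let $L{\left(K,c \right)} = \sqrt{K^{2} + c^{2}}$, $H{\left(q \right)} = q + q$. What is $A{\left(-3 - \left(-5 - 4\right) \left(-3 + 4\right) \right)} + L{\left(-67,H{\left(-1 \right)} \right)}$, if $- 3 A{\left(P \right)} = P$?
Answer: $-2 + \sqrt{4493} \approx 65.03$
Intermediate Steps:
$A{\left(P \right)} = - \frac{P}{3}$
$H{\left(q \right)} = 2 q$
$A{\left(-3 - \left(-5 - 4\right) \left(-3 + 4\right) \right)} + L{\left(-67,H{\left(-1 \right)} \right)} = - \frac{-3 - \left(-5 - 4\right) \left(-3 + 4\right)}{3} + \sqrt{\left(-67\right)^{2} + \left(2 \left(-1\right)\right)^{2}} = - \frac{-3 - \left(-9\right) 1}{3} + \sqrt{4489 + \left(-2\right)^{2}} = - \frac{-3 - -9}{3} + \sqrt{4489 + 4} = - \frac{-3 + 9}{3} + \sqrt{4493} = \left(- \frac{1}{3}\right) 6 + \sqrt{4493} = -2 + \sqrt{4493}$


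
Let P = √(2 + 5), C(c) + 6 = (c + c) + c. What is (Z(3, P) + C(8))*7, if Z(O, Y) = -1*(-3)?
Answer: 147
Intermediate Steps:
C(c) = -6 + 3*c (C(c) = -6 + ((c + c) + c) = -6 + (2*c + c) = -6 + 3*c)
P = √7 ≈ 2.6458
Z(O, Y) = 3
(Z(3, P) + C(8))*7 = (3 + (-6 + 3*8))*7 = (3 + (-6 + 24))*7 = (3 + 18)*7 = 21*7 = 147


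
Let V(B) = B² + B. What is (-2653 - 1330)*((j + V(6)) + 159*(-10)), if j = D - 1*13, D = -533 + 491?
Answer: 6384749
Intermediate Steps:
D = -42
V(B) = B + B²
j = -55 (j = -42 - 1*13 = -42 - 13 = -55)
(-2653 - 1330)*((j + V(6)) + 159*(-10)) = (-2653 - 1330)*((-55 + 6*(1 + 6)) + 159*(-10)) = -3983*((-55 + 6*7) - 1590) = -3983*((-55 + 42) - 1590) = -3983*(-13 - 1590) = -3983*(-1603) = 6384749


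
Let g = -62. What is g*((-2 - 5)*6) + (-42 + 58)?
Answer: 2620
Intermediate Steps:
g*((-2 - 5)*6) + (-42 + 58) = -62*(-2 - 5)*6 + (-42 + 58) = -(-434)*6 + 16 = -62*(-42) + 16 = 2604 + 16 = 2620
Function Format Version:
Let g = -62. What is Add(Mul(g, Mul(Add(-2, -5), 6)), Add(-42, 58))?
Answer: 2620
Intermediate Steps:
Add(Mul(g, Mul(Add(-2, -5), 6)), Add(-42, 58)) = Add(Mul(-62, Mul(Add(-2, -5), 6)), Add(-42, 58)) = Add(Mul(-62, Mul(-7, 6)), 16) = Add(Mul(-62, -42), 16) = Add(2604, 16) = 2620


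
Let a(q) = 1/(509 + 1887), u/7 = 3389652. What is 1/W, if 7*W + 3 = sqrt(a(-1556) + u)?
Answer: 50316/56851221781 + 238*sqrt(117833545895)/56851221781 ≈ 0.0014379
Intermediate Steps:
u = 23727564 (u = 7*3389652 = 23727564)
a(q) = 1/2396
W = -3/7 + 17*sqrt(117833545895)/8386 (W = -3/7 + sqrt(1/2396 + 23727564)/7 = -3/7 + sqrt(56851243345/2396)/7 = -3/7 + (17*sqrt(117833545895)/1198)/7 = -3/7 + 17*sqrt(117833545895)/8386 ≈ 695.44)
1/W = 1/(-3/7 + 17*sqrt(117833545895)/8386)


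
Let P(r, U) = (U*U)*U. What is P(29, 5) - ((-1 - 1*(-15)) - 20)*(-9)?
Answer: 71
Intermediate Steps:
P(r, U) = U**3 (P(r, U) = U**2*U = U**3)
P(29, 5) - ((-1 - 1*(-15)) - 20)*(-9) = 5**3 - ((-1 - 1*(-15)) - 20)*(-9) = 125 - ((-1 + 15) - 20)*(-9) = 125 - (14 - 20)*(-9) = 125 - (-6)*(-9) = 125 - 1*54 = 125 - 54 = 71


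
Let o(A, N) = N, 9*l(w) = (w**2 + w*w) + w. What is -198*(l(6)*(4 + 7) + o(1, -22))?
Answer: -14520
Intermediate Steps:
l(w) = w/9 + 2*w**2/9 (l(w) = ((w**2 + w*w) + w)/9 = ((w**2 + w**2) + w)/9 = (2*w**2 + w)/9 = (w + 2*w**2)/9 = w/9 + 2*w**2/9)
-198*(l(6)*(4 + 7) + o(1, -22)) = -198*(((1/9)*6*(1 + 2*6))*(4 + 7) - 22) = -198*(((1/9)*6*(1 + 12))*11 - 22) = -198*(((1/9)*6*13)*11 - 22) = -198*((26/3)*11 - 22) = -198*(286/3 - 22) = -198*220/3 = -14520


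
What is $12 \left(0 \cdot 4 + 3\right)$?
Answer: $36$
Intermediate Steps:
$12 \left(0 \cdot 4 + 3\right) = 12 \left(0 + 3\right) = 12 \cdot 3 = 36$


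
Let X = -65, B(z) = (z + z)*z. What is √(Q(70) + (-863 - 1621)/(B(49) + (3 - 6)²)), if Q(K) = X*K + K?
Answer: 2*I*√25926195151/4811 ≈ 66.937*I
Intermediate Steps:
B(z) = 2*z² (B(z) = (2*z)*z = 2*z²)
Q(K) = -64*K (Q(K) = -65*K + K = -64*K)
√(Q(70) + (-863 - 1621)/(B(49) + (3 - 6)²)) = √(-64*70 + (-863 - 1621)/(2*49² + (3 - 6)²)) = √(-4480 - 2484/(2*2401 + (-3)²)) = √(-4480 - 2484/(4802 + 9)) = √(-4480 - 2484/4811) = √(-21555764/4811) = 2*I*√25926195151/4811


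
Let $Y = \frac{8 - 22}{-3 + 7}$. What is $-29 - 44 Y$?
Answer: $125$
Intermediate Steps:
$Y = - \frac{7}{2}$ ($Y = - \frac{14}{4} = \left(-14\right) \frac{1}{4} = - \frac{7}{2} \approx -3.5$)
$-29 - 44 Y = -29 - -154 = -29 + 154 = 125$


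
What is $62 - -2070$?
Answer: $2132$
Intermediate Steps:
$62 - -2070 = 62 + 2070 = 2132$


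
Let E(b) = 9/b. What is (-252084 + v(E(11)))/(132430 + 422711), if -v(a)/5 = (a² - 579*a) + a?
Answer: -10072153/22390687 ≈ -0.44984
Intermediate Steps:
v(a) = -5*a² + 2890*a (v(a) = -5*((a² - 579*a) + a) = -5*(a² - 578*a) = -5*a² + 2890*a)
(-252084 + v(E(11)))/(132430 + 422711) = (-252084 + 5*(9/11)*(578 - 9/11))/(132430 + 422711) = (-252084 + 5*(9*(1/11))*(578 - 9/11))/555141 = (-252084 + 5*(9/11)*(578 - 1*9/11))*(1/555141) = (-252084 + 5*(9/11)*(578 - 9/11))*(1/555141) = (-252084 + 5*(9/11)*(6349/11))*(1/555141) = (-252084 + 285705/121)*(1/555141) = -30216459/121*1/555141 = -10072153/22390687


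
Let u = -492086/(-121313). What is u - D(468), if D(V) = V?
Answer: -56282398/121313 ≈ -463.94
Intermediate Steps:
u = 492086/121313 (u = -492086*(-1/121313) = 492086/121313 ≈ 4.0563)
u - D(468) = 492086/121313 - 1*468 = 492086/121313 - 468 = -56282398/121313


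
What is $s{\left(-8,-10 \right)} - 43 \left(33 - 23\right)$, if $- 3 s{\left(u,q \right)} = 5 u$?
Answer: $- \frac{1250}{3} \approx -416.67$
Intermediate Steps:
$s{\left(u,q \right)} = - \frac{5 u}{3}$
$s{\left(-8,-10 \right)} - 43 \left(33 - 23\right) = \left(- \frac{5}{3}\right) \left(-8\right) - 43 \left(33 - 23\right) = \frac{40}{3} - 43 \left(33 - 23\right) = \frac{40}{3} - 430 = - \frac{1250}{3}$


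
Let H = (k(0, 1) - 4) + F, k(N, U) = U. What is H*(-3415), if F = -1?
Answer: 13660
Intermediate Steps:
H = -4 (H = (1 - 4) - 1 = -3 - 1 = -4)
H*(-3415) = -4*(-3415) = 13660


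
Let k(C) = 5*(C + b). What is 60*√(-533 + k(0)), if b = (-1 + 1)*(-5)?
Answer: 60*I*√533 ≈ 1385.2*I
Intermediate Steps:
b = 0 (b = 0*(-5) = 0)
k(C) = 5*C (k(C) = 5*(C + 0) = 5*C)
60*√(-533 + k(0)) = 60*√(-533 + 5*0) = 60*√(-533 + 0) = 60*√(-533) = 60*(I*√533) = 60*I*√533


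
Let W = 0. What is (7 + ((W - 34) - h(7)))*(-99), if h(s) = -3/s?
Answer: 18414/7 ≈ 2630.6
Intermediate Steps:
(7 + ((W - 34) - h(7)))*(-99) = (7 + ((0 - 34) - (-3)/7))*(-99) = (7 + (-34 - (-3)/7))*(-99) = (7 + (-34 - 1*(-3/7)))*(-99) = (7 + (-34 + 3/7))*(-99) = (7 - 235/7)*(-99) = -186/7*(-99) = 18414/7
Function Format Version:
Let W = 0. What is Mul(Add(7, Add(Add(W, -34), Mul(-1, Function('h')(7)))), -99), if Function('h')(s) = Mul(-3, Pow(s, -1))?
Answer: Rational(18414, 7) ≈ 2630.6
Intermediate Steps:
Mul(Add(7, Add(Add(W, -34), Mul(-1, Function('h')(7)))), -99) = Mul(Add(7, Add(Add(0, -34), Mul(-1, Mul(-3, Pow(7, -1))))), -99) = Mul(Add(7, Add(-34, Mul(-1, Mul(-3, Rational(1, 7))))), -99) = Mul(Add(7, Add(-34, Mul(-1, Rational(-3, 7)))), -99) = Mul(Add(7, Add(-34, Rational(3, 7))), -99) = Mul(Add(7, Rational(-235, 7)), -99) = Mul(Rational(-186, 7), -99) = Rational(18414, 7)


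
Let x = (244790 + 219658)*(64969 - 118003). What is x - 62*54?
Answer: -24631538580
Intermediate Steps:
x = -24631535232 (x = 464448*(-53034) = -24631535232)
x - 62*54 = -24631535232 - 62*54 = -24631535232 - 3348 = -24631538580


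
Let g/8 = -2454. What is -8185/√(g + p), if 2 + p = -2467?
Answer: 8185*I*√22101/22101 ≈ 55.057*I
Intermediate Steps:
p = -2469 (p = -2 - 2467 = -2469)
g = -19632 (g = 8*(-2454) = -19632)
-8185/√(g + p) = -8185/√(-19632 - 2469) = -8185*(-I*√22101/22101) = -(-8185)*I*√22101/22101 = 8185*I*√22101/22101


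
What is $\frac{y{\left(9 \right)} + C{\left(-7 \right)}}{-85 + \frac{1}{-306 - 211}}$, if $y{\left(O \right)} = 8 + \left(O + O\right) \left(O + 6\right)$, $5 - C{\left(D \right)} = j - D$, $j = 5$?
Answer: $- \frac{140107}{43946} \approx -3.1882$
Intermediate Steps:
$C{\left(D \right)} = D$ ($C{\left(D \right)} = 5 - \left(5 - D\right) = 5 + \left(-5 + D\right) = D$)
$y{\left(O \right)} = 8 + 2 O \left(6 + O\right)$
$\frac{y{\left(9 \right)} + C{\left(-7 \right)}}{-85 + \frac{1}{-306 - 211}} = \frac{\left(8 + 2 \cdot 9^{2} + 12 \cdot 9\right) - 7}{-85 + \frac{1}{-306 - 211}} = \frac{\left(8 + 2 \cdot 81 + 108\right) - 7}{-85 + \frac{1}{-517}} = \frac{\left(8 + 162 + 108\right) - 7}{-85 - \frac{1}{517}} = \frac{278 - 7}{- \frac{43946}{517}} = 271 \left(- \frac{517}{43946}\right) = - \frac{140107}{43946}$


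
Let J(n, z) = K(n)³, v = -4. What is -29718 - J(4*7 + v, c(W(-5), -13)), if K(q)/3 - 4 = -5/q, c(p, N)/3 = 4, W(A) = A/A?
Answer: -15969187/512 ≈ -31190.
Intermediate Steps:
W(A) = 1
c(p, N) = 12 (c(p, N) = 3*4 = 12)
K(q) = 12 - 15/q (K(q) = 12 + 3*(-5/q) = 12 - 15/q)
J(n, z) = (12 - 15/n)³
-29718 - J(4*7 + v, c(W(-5), -13)) = -29718 - (12 - 15/(4*7 - 4))³ = -29718 - (12 - 15/(28 - 4))³ = -29718 - (12 - 15/24)³ = -29718 - (12 - 15*1/24)³ = -29718 - (12 - 5/8)³ = -29718 - (91/8)³ = -29718 - 1*753571/512 = -29718 - 753571/512 = -15969187/512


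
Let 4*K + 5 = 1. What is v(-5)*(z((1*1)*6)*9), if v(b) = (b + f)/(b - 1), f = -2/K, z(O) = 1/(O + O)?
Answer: 3/8 ≈ 0.37500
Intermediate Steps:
K = -1 (K = -5/4 + (¼)*1 = -5/4 + ¼ = -1)
z(O) = 1/(2*O)
f = 2 (f = -2/(-1) = -2*(-1) = 2)
v(b) = (2 + b)/(-1 + b) (v(b) = (b + 2)/(b - 1) = (2 + b)/(-1 + b))
v(-5)*(z((1*1)*6)*9) = ((2 - 5)/(-1 - 5))*((1/(2*(((1*1)*6))))*9) = (-3/(-6))*((1/(2*((1*6))))*9) = (-⅙*(-3))*(((½)/6)*9) = (((½)*(⅙))*9)/2 = ((1/12)*9)/2 = (½)*(¾) = 3/8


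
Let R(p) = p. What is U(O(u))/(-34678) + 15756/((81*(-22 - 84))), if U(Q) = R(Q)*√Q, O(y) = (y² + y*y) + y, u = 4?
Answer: -45686762/24812109 ≈ -1.8413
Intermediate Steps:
O(y) = y + 2*y² (O(y) = (y² + y²) + y = 2*y² + y = y + 2*y²)
U(Q) = Q^(3/2) (U(Q) = Q*√Q = Q^(3/2))
U(O(u))/(-34678) + 15756/((81*(-22 - 84))) = (4*(1 + 2*4))^(3/2)/(-34678) + 15756/((81*(-22 - 84))) = (4*(1 + 8))^(3/2)*(-1/34678) + 15756/((81*(-106))) = (4*9)^(3/2)*(-1/34678) + 15756/(-8586) = 36^(3/2)*(-1/34678) + 15756*(-1/8586) = 216*(-1/34678) - 2626/1431 = -108/17339 - 2626/1431 = -45686762/24812109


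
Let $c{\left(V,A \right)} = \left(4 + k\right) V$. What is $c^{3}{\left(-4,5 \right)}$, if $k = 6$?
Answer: $-64000$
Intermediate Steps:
$c{\left(V,A \right)} = 10 V$ ($c{\left(V,A \right)} = \left(4 + 6\right) V = 10 V$)
$c^{3}{\left(-4,5 \right)} = \left(10 \left(-4\right)\right)^{3} = \left(-40\right)^{3} = -64000$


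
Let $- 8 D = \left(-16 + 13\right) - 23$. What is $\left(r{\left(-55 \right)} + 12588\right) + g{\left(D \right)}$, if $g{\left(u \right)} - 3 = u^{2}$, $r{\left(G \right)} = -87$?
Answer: $\frac{200233}{16} \approx 12515.0$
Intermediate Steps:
$D = \frac{13}{4}$ ($D = - \frac{\left(-16 + 13\right) - 23}{8} = - \frac{-3 - 23}{8} = \left(- \frac{1}{8}\right) \left(-26\right) = \frac{13}{4} \approx 3.25$)
$g{\left(u \right)} = 3 + u^{2}$
$\left(r{\left(-55 \right)} + 12588\right) + g{\left(D \right)} = \left(-87 + 12588\right) + \left(3 + \left(\frac{13}{4}\right)^{2}\right) = 12501 + \left(3 + \frac{169}{16}\right) = 12501 + \frac{217}{16} = \frac{200233}{16}$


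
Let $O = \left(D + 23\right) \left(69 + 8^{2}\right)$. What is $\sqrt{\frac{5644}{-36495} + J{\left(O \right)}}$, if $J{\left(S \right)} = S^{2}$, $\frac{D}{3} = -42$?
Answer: $\frac{\sqrt{27771667535385805}}{12165} \approx 13699.0$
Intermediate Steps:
$D = -126$ ($D = 3 \left(-42\right) = -126$)
$O = -13699$ ($O = \left(-126 + 23\right) \left(69 + 8^{2}\right) = - 103 \left(69 + 64\right) = \left(-103\right) 133 = -13699$)
$\sqrt{\frac{5644}{-36495} + J{\left(O \right)}} = \sqrt{\frac{5644}{-36495} + \left(-13699\right)^{2}} = \sqrt{5644 \left(- \frac{1}{36495}\right) + 187662601} = \sqrt{- \frac{5644}{36495} + 187662601} = \sqrt{\frac{6848746617851}{36495}} = \frac{\sqrt{27771667535385805}}{12165}$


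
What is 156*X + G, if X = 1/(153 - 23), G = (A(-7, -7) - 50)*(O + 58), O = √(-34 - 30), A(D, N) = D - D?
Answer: -14494/5 - 400*I ≈ -2898.8 - 400.0*I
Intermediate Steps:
A(D, N) = 0
O = 8*I (O = √(-64) = 8*I ≈ 8.0*I)
G = -2900 - 400*I (G = (0 - 50)*(8*I + 58) = -50*(58 + 8*I) = -2900 - 400*I ≈ -2900.0 - 400.0*I)
X = 1/130 ≈ 0.0076923
156*X + G = 156*(1/130) + (-2900 - 400*I) = 6/5 + (-2900 - 400*I) = -14494/5 - 400*I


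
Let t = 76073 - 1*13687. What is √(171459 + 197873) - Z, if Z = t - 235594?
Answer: 173208 + 2*√92333 ≈ 1.7382e+5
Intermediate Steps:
t = 62386 (t = 76073 - 13687 = 62386)
Z = -173208 (Z = 62386 - 235594 = -173208)
√(171459 + 197873) - Z = √(171459 + 197873) - 1*(-173208) = √369332 + 173208 = 2*√92333 + 173208 = 173208 + 2*√92333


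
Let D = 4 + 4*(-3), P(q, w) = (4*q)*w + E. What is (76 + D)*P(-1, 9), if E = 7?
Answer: -1972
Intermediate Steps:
P(q, w) = 7 + 4*q*w (P(q, w) = (4*q)*w + 7 = 4*q*w + 7 = 7 + 4*q*w)
D = -8 (D = 4 - 12 = -8)
(76 + D)*P(-1, 9) = (76 - 8)*(7 + 4*(-1)*9) = 68*(7 - 36) = 68*(-29) = -1972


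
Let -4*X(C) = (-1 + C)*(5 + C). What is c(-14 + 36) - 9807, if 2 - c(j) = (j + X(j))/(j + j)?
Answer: -1725201/176 ≈ -9802.3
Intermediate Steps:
X(C) = -(-1 + C)*(5 + C)/4
c(j) = 2 - (5/4 - j²/4)/(2*j) (c(j) = 2 - (j + (5/4 - j - j²/4))/(j + j) = 2 - (5/4 - j²/4)/(2*j))
c(-14 + 36) - 9807 = (2 - 5/(8*(-14 + 36)) + (-14 + 36)/8) - 9807 = (2 - 5/8/22 + (⅛)*22) - 9807 = (2 - 5/8*1/22 + 11/4) - 9807 = (2 - 5/176 + 11/4) - 9807 = 831/176 - 9807 = -1725201/176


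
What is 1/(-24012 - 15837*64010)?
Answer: -1/2550734490 ≈ -3.9204e-10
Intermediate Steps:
1/(-24012 - 15837*64010) = (1/64010)/(-39849) = -1/39849*1/64010 = -1/2550734490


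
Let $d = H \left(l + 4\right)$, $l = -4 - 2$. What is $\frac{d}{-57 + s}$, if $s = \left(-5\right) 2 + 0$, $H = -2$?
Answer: $- \frac{4}{67} \approx -0.059702$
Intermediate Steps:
$s = -10$ ($s = -10 + 0 = -10$)
$l = -6$
$d = 4$ ($d = - 2 \left(-6 + 4\right) = \left(-2\right) \left(-2\right) = 4$)
$\frac{d}{-57 + s} = \frac{4}{-57 - 10} = \frac{4}{-67} = 4 \left(- \frac{1}{67}\right) = - \frac{4}{67}$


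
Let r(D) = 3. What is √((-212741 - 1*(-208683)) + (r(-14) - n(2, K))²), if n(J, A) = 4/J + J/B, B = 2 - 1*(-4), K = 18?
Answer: 31*I*√38/3 ≈ 63.699*I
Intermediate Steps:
B = 6 (B = 2 + 4 = 6)
n(J, A) = 4/J + J/6
√((-212741 - 1*(-208683)) + (r(-14) - n(2, K))²) = √((-212741 - 1*(-208683)) + (3 - (4/2 + (⅙)*2))²) = √((-212741 + 208683) + (3 - (4*(½) + ⅓))²) = √(-4058 + (3 - (2 + ⅓))²) = √(-4058 + (3 - 1*7/3)²) = √(-4058 + (3 - 7/3)²) = √(-4058 + (⅔)²) = √(-4058 + 4/9) = √(-36518/9) = 31*I*√38/3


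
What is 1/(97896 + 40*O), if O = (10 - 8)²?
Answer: 1/98056 ≈ 1.0198e-5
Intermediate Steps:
O = 4 (O = 2² = 4)
1/(97896 + 40*O) = 1/(97896 + 40*4) = 1/(97896 + 160) = 1/98056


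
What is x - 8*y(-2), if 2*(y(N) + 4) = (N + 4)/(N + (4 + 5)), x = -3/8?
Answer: 1707/56 ≈ 30.482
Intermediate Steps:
x = -3/8 (x = -3*1/8 = -3/8 ≈ -0.37500)
y(N) = -4 + (4 + N)/(2*(9 + N)) (y(N) = -4 + ((N + 4)/(N + (4 + 5)))/2 = -4 + ((4 + N)/(N + 9))/2 = -4 + ((4 + N)/(9 + N))/2 = -4 + (4 + N)/(2*(9 + N)))
x - 8*y(-2) = -3/8 - 4*(-68 - 7*(-2))/(9 - 2) = -3/8 - 4*(-68 + 14)/7 = -3/8 - 4*(-54)/7 = -3/8 - 8*(-27/7) = -3/8 + 216/7 = 1707/56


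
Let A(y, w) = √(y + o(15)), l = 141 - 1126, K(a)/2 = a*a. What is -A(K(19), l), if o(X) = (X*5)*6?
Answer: -2*√293 ≈ -34.234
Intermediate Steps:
K(a) = 2*a² (K(a) = 2*(a*a) = 2*a²)
o(X) = 30*X (o(X) = (5*X)*6 = 30*X)
l = -985
A(y, w) = √(450 + y) (A(y, w) = √(y + 30*15) = √(y + 450) = √(450 + y))
-A(K(19), l) = -√(450 + 2*19²) = -√(450 + 2*361) = -√(450 + 722) = -√1172 = -2*√293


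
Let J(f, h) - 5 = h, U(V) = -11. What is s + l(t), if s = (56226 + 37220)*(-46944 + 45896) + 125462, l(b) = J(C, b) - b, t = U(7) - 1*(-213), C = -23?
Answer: -97805941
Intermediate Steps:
J(f, h) = 5 + h
t = 202 (t = -11 - 1*(-213) = -11 + 213 = 202)
l(b) = 5 (l(b) = (5 + b) - b = 5)
s = -97805946 (s = 93446*(-1048) + 125462 = -97931408 + 125462 = -97805946)
s + l(t) = -97805946 + 5 = -97805941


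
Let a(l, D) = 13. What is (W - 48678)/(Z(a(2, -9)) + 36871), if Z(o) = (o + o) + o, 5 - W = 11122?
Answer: -11959/7382 ≈ -1.6200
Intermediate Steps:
W = -11117 (W = 5 - 1*11122 = 5 - 11122 = -11117)
Z(o) = 3*o (Z(o) = 2*o + o = 3*o)
(W - 48678)/(Z(a(2, -9)) + 36871) = (-11117 - 48678)/(3*13 + 36871) = -59795/(39 + 36871) = -59795/36910 = -59795*1/36910 = -11959/7382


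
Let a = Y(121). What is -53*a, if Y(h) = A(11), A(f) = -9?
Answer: 477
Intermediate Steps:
Y(h) = -9
a = -9
-53*a = -53*(-9) = 477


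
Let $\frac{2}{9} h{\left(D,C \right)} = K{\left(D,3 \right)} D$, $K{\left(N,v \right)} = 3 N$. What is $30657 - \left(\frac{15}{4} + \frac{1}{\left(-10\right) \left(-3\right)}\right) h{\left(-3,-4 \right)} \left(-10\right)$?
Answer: $\frac{141015}{4} \approx 35254.0$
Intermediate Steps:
$h{\left(D,C \right)} = \frac{27 D^{2}}{2}$ ($h{\left(D,C \right)} = \frac{9 \cdot 3 D D}{2} = \frac{9 \cdot 3 D^{2}}{2} = \frac{27 D^{2}}{2}$)
$30657 - \left(\frac{15}{4} + \frac{1}{\left(-10\right) \left(-3\right)}\right) h{\left(-3,-4 \right)} \left(-10\right) = 30657 - \left(\frac{15}{4} + \frac{1}{\left(-10\right) \left(-3\right)}\right) \frac{27 \left(-3\right)^{2}}{2} \left(-10\right) = 30657 - \left(15 \cdot \frac{1}{4} - - \frac{1}{30}\right) \frac{27}{2} \cdot 9 \left(-10\right) = 30657 - \left(\frac{15}{4} + \frac{1}{30}\right) \frac{243}{2} \left(-10\right) = 30657 - \frac{227}{60} \cdot \frac{243}{2} \left(-10\right) = 30657 - \frac{18387}{40} \left(-10\right) = 30657 - - \frac{18387}{4} = 30657 + \frac{18387}{4} = \frac{141015}{4}$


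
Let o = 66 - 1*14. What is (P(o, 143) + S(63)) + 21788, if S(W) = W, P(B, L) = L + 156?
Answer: 22150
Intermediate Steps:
o = 52 (o = 66 - 14 = 52)
P(B, L) = 156 + L
(P(o, 143) + S(63)) + 21788 = ((156 + 143) + 63) + 21788 = (299 + 63) + 21788 = 362 + 21788 = 22150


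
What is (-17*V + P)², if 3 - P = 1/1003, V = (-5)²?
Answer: 179154953289/1006009 ≈ 1.7808e+5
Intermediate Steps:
V = 25
P = 3008/1003 (P = 3 - 1/1003 = 3008/1003 ≈ 2.9990)
(-17*V + P)² = (-17*25 + 3008/1003)² = (-425 + 3008/1003)² = (-423267/1003)² = 179154953289/1006009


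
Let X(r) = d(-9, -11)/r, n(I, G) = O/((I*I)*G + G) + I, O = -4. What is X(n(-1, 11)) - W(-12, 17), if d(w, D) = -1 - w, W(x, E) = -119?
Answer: 1459/13 ≈ 112.23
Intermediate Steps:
n(I, G) = I - 4/(G + G*I²) (n(I, G) = -4/((I*I)*G + G) + I = -4/(I²*G + G) + I = -4/(G*I² + G) + I = -4/(G + G*I²) + I = I - 4/(G + G*I²))
X(r) = 8/r (X(r) = (-1 - 1*(-9))/r = (-1 + 9)/r = 8/r)
X(n(-1, 11)) - W(-12, 17) = 8/(((-4 + 11*(-1) + 11*(-1)³)/(11*(1 + (-1)²)))) - 1*(-119) = 8/(((-4 - 11 + 11*(-1))/(11*(1 + 1)))) + 119 = 8/(((1/11)*(-4 - 11 - 11)/2)) + 119 = 8/(((1/11)*(½)*(-26))) + 119 = 8/(-13/11) + 119 = 8*(-11/13) + 119 = -88/13 + 119 = 1459/13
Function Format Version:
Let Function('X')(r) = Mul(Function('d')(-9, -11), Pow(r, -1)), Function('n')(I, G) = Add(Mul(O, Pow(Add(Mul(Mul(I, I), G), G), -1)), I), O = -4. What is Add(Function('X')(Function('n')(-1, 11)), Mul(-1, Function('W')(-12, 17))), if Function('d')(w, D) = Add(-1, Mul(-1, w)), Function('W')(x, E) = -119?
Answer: Rational(1459, 13) ≈ 112.23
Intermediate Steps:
Function('n')(I, G) = Add(I, Mul(-4, Pow(Add(G, Mul(G, Pow(I, 2))), -1))) (Function('n')(I, G) = Add(Mul(-4, Pow(Add(Mul(Mul(I, I), G), G), -1)), I) = Add(Mul(-4, Pow(Add(Mul(Pow(I, 2), G), G), -1)), I) = Add(Mul(-4, Pow(Add(Mul(G, Pow(I, 2)), G), -1)), I) = Add(Mul(-4, Pow(Add(G, Mul(G, Pow(I, 2))), -1)), I) = Add(I, Mul(-4, Pow(Add(G, Mul(G, Pow(I, 2))), -1))))
Function('X')(r) = Mul(8, Pow(r, -1)) (Function('X')(r) = Mul(Add(-1, Mul(-1, -9)), Pow(r, -1)) = Mul(Add(-1, 9), Pow(r, -1)) = Mul(8, Pow(r, -1)))
Add(Function('X')(Function('n')(-1, 11)), Mul(-1, Function('W')(-12, 17))) = Add(Mul(8, Pow(Mul(Pow(11, -1), Pow(Add(1, Pow(-1, 2)), -1), Add(-4, Mul(11, -1), Mul(11, Pow(-1, 3)))), -1)), Mul(-1, -119)) = Add(Mul(8, Pow(Mul(Rational(1, 11), Pow(Add(1, 1), -1), Add(-4, -11, Mul(11, -1))), -1)), 119) = Add(Mul(8, Pow(Mul(Rational(1, 11), Pow(2, -1), Add(-4, -11, -11)), -1)), 119) = Add(Mul(8, Pow(Mul(Rational(1, 11), Rational(1, 2), -26), -1)), 119) = Add(Mul(8, Pow(Rational(-13, 11), -1)), 119) = Add(Mul(8, Rational(-11, 13)), 119) = Add(Rational(-88, 13), 119) = Rational(1459, 13)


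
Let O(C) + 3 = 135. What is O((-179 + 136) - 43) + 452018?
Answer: 452150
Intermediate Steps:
O(C) = 132 (O(C) = -3 + 135 = 132)
O((-179 + 136) - 43) + 452018 = 132 + 452018 = 452150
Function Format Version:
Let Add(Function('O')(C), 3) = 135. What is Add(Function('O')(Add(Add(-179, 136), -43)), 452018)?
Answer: 452150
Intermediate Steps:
Function('O')(C) = 132 (Function('O')(C) = Add(-3, 135) = 132)
Add(Function('O')(Add(Add(-179, 136), -43)), 452018) = Add(132, 452018) = 452150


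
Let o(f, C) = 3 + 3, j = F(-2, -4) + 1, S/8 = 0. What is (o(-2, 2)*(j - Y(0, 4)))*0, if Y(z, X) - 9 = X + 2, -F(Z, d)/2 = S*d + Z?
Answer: 0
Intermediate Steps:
S = 0 (S = 8*0 = 0)
F(Z, d) = -2*Z (F(Z, d) = -2*(0*d + Z) = -2*(0 + Z) = -2*Z)
Y(z, X) = 11 + X (Y(z, X) = 9 + (X + 2) = 9 + (2 + X) = 11 + X)
j = 5 (j = -2*(-2) + 1 = 4 + 1 = 5)
o(f, C) = 6
(o(-2, 2)*(j - Y(0, 4)))*0 = (6*(5 - (11 + 4)))*0 = (6*(5 - 1*15))*0 = (6*(5 - 15))*0 = (6*(-10))*0 = -60*0 = 0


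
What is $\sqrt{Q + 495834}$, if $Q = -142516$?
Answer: $\sqrt{353318} \approx 594.41$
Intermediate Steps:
$\sqrt{Q + 495834} = \sqrt{-142516 + 495834} = \sqrt{353318}$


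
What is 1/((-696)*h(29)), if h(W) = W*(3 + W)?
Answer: -1/645888 ≈ -1.5483e-6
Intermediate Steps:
1/((-696)*h(29)) = 1/((-696)*((29*(3 + 29)))) = -1/(696*(29*32)) = -1/696/928 = -1/696*1/928 = -1/645888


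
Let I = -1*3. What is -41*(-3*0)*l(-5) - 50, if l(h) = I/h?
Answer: -50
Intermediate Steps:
I = -3
l(h) = -3/h
-41*(-3*0)*l(-5) - 50 = -41*(-3*0)*(-3/(-5)) - 50 = -0*(-3*(-⅕)) - 50 = -0*3/5 - 50 = -41*0 - 50 = 0 - 50 = -50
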